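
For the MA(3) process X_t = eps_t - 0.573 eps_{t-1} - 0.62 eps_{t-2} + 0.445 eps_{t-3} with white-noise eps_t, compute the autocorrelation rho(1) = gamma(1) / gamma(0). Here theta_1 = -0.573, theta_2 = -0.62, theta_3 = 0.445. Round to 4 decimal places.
\rho(1) = -0.2583

For an MA(q) process with theta_0 = 1, the autocovariance is
  gamma(k) = sigma^2 * sum_{i=0..q-k} theta_i * theta_{i+k},
and rho(k) = gamma(k) / gamma(0). Sigma^2 cancels.
  numerator   = (1)*(-0.573) + (-0.573)*(-0.62) + (-0.62)*(0.445) = -0.49364.
  denominator = (1)^2 + (-0.573)^2 + (-0.62)^2 + (0.445)^2 = 1.910754.
  rho(1) = -0.49364 / 1.910754 = -0.2583.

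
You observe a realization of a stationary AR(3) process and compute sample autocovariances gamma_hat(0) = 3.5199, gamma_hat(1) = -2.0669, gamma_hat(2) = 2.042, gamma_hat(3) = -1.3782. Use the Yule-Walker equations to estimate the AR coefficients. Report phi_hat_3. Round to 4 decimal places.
\hat\phi_{3} = 0.0660

The Yule-Walker equations for an AR(p) process read, in matrix form,
  Gamma_p phi = r_p,   with   (Gamma_p)_{ij} = gamma(|i - j|),
                       (r_p)_i = gamma(i),   i,j = 1..p.
Substitute the sample gammas (Toeplitz matrix and right-hand side of size 3):
  Gamma_p = [[3.5199, -2.0669, 2.042], [-2.0669, 3.5199, -2.0669], [2.042, -2.0669, 3.5199]]
  r_p     = [-2.0669, 2.042, -1.3782]
Written out (R1..R3):
  (R1) 3.5199 phi_1 - 2.0669 phi_2 + 2.042 phi_3 = -2.0669
  (R2) -2.0669 phi_1 + 3.5199 phi_2 - 2.0669 phi_3 = 2.042
  (R3) 2.042 phi_1 - 2.0669 phi_2 + 3.5199 phi_3 = -1.3782
Gaussian elimination:
  R2 <- R2 - (-2.0669/3.5199) R1 = R2 - (-0.587204) R1:  2.306208 phi_2 - 0.867829 phi_3 = 0.828308
  R3 <- R3 - (2.042/3.5199) R1 = R3 - (0.58013) R1:  -0.867829 phi_2 + 2.335274 phi_3 = -0.179129
  R3 <- R3 - (-0.867829/2.306208) R2 = R3 - (-0.376301) R2:  2.008709 phi_3 = 0.132564
Back-substitution:
  phi_hat_3 = 0.132564 / 2.008709 = 0.065995
  phi_hat_2 = (0.828308 - (-0.867829)(0.065995)) / 2.306208 = 0.383998
  phi_hat_1 = (-2.0669 - (-2.0669)(0.383998) - (2.042)(0.065995)) / 3.5199 = -0.400004
So phi_hat = [-0.4000, 0.3840, 0.0660].
Therefore phi_hat_3 = 0.0660.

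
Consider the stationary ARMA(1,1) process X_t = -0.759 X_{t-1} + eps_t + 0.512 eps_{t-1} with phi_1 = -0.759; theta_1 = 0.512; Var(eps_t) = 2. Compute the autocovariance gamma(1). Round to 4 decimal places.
\gamma(1) = -0.7125

Multiply the model equation by X_{t-k} and take expectations. With theta_0 = psi_0 = 1 and psi_j the MA(infinity) weights, this gives
  gamma(k) - sum_i phi_i gamma(k-i) = c_k,
  c_k = sigma^2 * sum_{j=k..q} theta_j psi_{j-k}   (c_k = 0 for k > q),
using gamma(-m) = gamma(m).
psi-weights needed (psi_j = theta_j + sum_i phi_i psi_{j-i}):
  psi_1 = theta_1 + phi_1 = 0.512 + (-0.759) = -0.247
Right-hand sides:
  c_0 = sigma^2 (1 + theta_1 psi_1) = 2 * (1 + (0.512)(-0.247)) = 2 * 0.873536 = 1.747072
  c_1 = sigma^2 theta_1 = 2 * (0.512) = 1.024
  c_2 = 0
Equations for k = 0 and k = 1 (AR order 1):
  gamma(0) = phi_1 gamma(1) + c_0
  gamma(1) = phi_1 gamma(0) + c_1
Substituting the second into the first: gamma(0) (1 - phi_1^2) = c_0 + phi_1 c_1, so
  gamma(0) = (c_0 + phi_1 c_1) / (1 - phi_1^2) = (1.747072 + (-0.759)(1.024)) / (1 - (-0.759)^2) = 0.969856 / 0.423919 = 2.287833.
  gamma(1) = phi_1 gamma(0) + c_1 = (-0.759)(2.287833) + (1.024) = -0.712465.
Therefore gamma(1) = -0.7125 (to 4 decimal places).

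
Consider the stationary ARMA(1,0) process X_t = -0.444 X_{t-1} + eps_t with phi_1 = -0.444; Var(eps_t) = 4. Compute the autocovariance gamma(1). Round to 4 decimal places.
\gamma(1) = -2.2121

Multiply the model equation by X_{t-k} and take expectations. With theta_0 = psi_0 = 1 and psi_j the MA(infinity) weights, this gives
  gamma(k) - sum_i phi_i gamma(k-i) = c_k,
  c_k = sigma^2 * sum_{j=k..q} theta_j psi_{j-k}   (c_k = 0 for k > q),
using gamma(-m) = gamma(m).
Pure AR (q = 0): c_0 = sigma^2 = 4, c_k = 0 for k >= 1.
Equations for k = 0 and k = 1 (AR order 1):
  gamma(0) = phi_1 gamma(1) + c_0
  gamma(1) = phi_1 gamma(0) + c_1
Substituting the second into the first: gamma(0) (1 - phi_1^2) = c_0 + phi_1 c_1, so
  gamma(0) = c_0 / (1 - phi_1^2) = 4 / (1 - (-0.444)^2) = 4 / 0.802864 = 4.982164.
  gamma(1) = phi_1 gamma(0) = (-0.444)(4.982164) = -2.212081.
Therefore gamma(1) = -2.2121 (to 4 decimal places).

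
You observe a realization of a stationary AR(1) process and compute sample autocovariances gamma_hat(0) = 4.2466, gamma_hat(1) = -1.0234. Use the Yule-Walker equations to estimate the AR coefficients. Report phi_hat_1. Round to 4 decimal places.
\hat\phi_{1} = -0.2410

The Yule-Walker equations for an AR(p) process read, in matrix form,
  Gamma_p phi = r_p,   with   (Gamma_p)_{ij} = gamma(|i - j|),
                       (r_p)_i = gamma(i),   i,j = 1..p.
Substitute the sample gammas (Toeplitz matrix and right-hand side of size 1):
  Gamma_p = [[4.2466]]
  r_p     = [-1.0234]
With p = 1 this is the single equation gamma(0) phi_1 = gamma(1):
  phi_hat_1 = gamma(1) / gamma(0) = -1.0234 / 4.2466 = -0.2410.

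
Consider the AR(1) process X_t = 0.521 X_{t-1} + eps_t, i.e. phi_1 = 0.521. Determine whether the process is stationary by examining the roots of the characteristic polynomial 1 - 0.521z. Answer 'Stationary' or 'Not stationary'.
\text{Stationary}

The AR(p) characteristic polynomial is P(z) = 1 - 0.521z.
Stationarity requires all roots to lie outside the unit circle, i.e. |z| > 1 for every root.
This is linear in z: 1 + (-0.521) z = 0  =>  z = -1/(-0.521) = 1.919386,  |z| = 1.919386.
Moduli of all roots: 1.9194.
All moduli strictly greater than 1? Yes.
Verdict: Stationary.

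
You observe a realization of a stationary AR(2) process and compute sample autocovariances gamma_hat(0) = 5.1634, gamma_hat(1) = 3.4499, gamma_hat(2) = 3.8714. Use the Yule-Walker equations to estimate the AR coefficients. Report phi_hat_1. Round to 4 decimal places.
\hat\phi_{1} = 0.3020

The Yule-Walker equations for an AR(p) process read, in matrix form,
  Gamma_p phi = r_p,   with   (Gamma_p)_{ij} = gamma(|i - j|),
                       (r_p)_i = gamma(i),   i,j = 1..p.
Substitute the sample gammas (Toeplitz matrix and right-hand side of size 2):
  Gamma_p = [[5.1634, 3.4499], [3.4499, 5.1634]]
  r_p     = [3.4499, 3.8714]
Written out:
  5.1634 phi_1 + 3.4499 phi_2 = 3.4499
  3.4499 phi_1 + 5.1634 phi_2 = 3.8714
Solve by Cramer's rule:
  det = gamma(0)^2 - gamma(1)^2 = (5.1634)^2 - (3.4499)^2 = 26.66069956 - 11.90181001 = 14.75888955
  phi_hat_1 = [gamma(1) gamma(0) - gamma(1) gamma(2)] / det = [(3.4499)(5.1634) - (3.4499)(3.8714)] / 14.75888955 = 4.4572708 / 14.75888955 = 0.302
  phi_hat_2 = [gamma(0) gamma(2) - gamma(1)^2] / det = [(5.1634)(3.8714) - (3.4499)^2] / 14.75888955 = 8.08777675 / 14.75888955 = 0.548
So phi_hat = [0.3020, 0.5480].
Therefore phi_hat_1 = 0.3020.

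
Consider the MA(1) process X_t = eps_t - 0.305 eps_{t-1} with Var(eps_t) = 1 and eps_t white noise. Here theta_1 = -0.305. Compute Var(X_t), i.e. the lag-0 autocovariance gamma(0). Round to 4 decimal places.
\gamma(0) = 1.0930

For an MA(q) process X_t = eps_t + sum_i theta_i eps_{t-i} with
Var(eps_t) = sigma^2, the variance is
  gamma(0) = sigma^2 * (1 + sum_i theta_i^2).
  sum_i theta_i^2 = (-0.305)^2 = 0.093025.
  gamma(0) = 1 * (1 + 0.093025) = 1 * 1.093025 = 1.093025, which rounds to 1.0930.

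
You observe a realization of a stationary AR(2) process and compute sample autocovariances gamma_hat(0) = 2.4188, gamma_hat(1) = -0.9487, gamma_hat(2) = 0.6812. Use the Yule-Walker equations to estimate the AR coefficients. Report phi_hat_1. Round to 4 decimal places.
\hat\phi_{1} = -0.3330

The Yule-Walker equations for an AR(p) process read, in matrix form,
  Gamma_p phi = r_p,   with   (Gamma_p)_{ij} = gamma(|i - j|),
                       (r_p)_i = gamma(i),   i,j = 1..p.
Substitute the sample gammas (Toeplitz matrix and right-hand side of size 2):
  Gamma_p = [[2.4188, -0.9487], [-0.9487, 2.4188]]
  r_p     = [-0.9487, 0.6812]
Written out:
  2.4188 phi_1 - 0.9487 phi_2 = -0.9487
  -0.9487 phi_1 + 2.4188 phi_2 = 0.6812
Solve by Cramer's rule:
  det = gamma(0)^2 - gamma(1)^2 = (2.4188)^2 - (-0.9487)^2 = 5.85059344 - 0.90003169 = 4.95056175
  phi_hat_1 = [gamma(1) gamma(0) - gamma(1) gamma(2)] / det = [(-0.9487)(2.4188) - (-0.9487)(0.6812)] / 4.95056175 = -1.64846112 / 4.95056175 = -0.333
  phi_hat_2 = [gamma(0) gamma(2) - gamma(1)^2] / det = [(2.4188)(0.6812) - (-0.9487)^2] / 4.95056175 = 0.74765487 / 4.95056175 = 0.151
So phi_hat = [-0.3330, 0.1510].
Therefore phi_hat_1 = -0.3330.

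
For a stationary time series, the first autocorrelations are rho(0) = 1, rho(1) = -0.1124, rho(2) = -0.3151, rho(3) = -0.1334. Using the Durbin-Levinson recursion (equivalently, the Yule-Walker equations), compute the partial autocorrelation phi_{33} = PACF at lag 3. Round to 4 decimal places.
\phi_{33} = -0.2480

The PACF at lag k is phi_{kk}, the last component of the solution
to the Yule-Walker system G_k phi = r_k where
  (G_k)_{ij} = rho(|i - j|), (r_k)_i = rho(i), i,j = 1..k.
Equivalently, Durbin-Levinson gives phi_{kk} iteratively:
  phi_{11} = rho(1)
  phi_{kk} = [rho(k) - sum_{j=1..k-1} phi_{k-1,j} rho(k-j)]
            / [1 - sum_{j=1..k-1} phi_{k-1,j} rho(j)],
  phi_{k,j} = phi_{k-1,j} - phi_{kk} phi_{k-1,k-j},  j = 1..k-1.
Step k = 1:
  phi_11 = rho(1) = -0.1124.
Step k = 2:
  phi_22 = [rho(2) - phi_11 rho(1)] / [1 - phi_11 rho(1)] = [-0.3151 - (-0.1124)(-0.1124)] / [1 - (-0.1124)(-0.1124)]
         = -0.32773376 / 0.98736624 = -0.331927.
  Update: phi_21 = phi_11 - phi_22 phi_11 = -0.1124 - (-0.331927)(-0.1124) = -0.149709.
Step k = 3:
  phi_33 = [rho(3) - phi_21 rho(2) - phi_22 rho(1)] / [1 - phi_21 rho(1) - phi_22 rho(2)]
    numerator   = -0.1334 - (-0.149709)(-0.3151) - (-0.331927)(-0.1124) = -0.21788181
    denominator = 1 - (-0.149709)(-0.1124) - (-0.331927)(-0.3151) = 0.87858247
  phi_33 = -0.21788181 / 0.87858247 = -0.248.
Therefore phi_{33} = -0.2480.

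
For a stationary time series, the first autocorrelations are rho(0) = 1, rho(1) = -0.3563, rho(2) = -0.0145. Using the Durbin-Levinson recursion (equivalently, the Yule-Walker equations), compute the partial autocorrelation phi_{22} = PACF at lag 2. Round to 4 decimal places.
\phi_{22} = -0.1620

The PACF at lag k is phi_{kk}, the last component of the solution
to the Yule-Walker system G_k phi = r_k where
  (G_k)_{ij} = rho(|i - j|), (r_k)_i = rho(i), i,j = 1..k.
Equivalently, Durbin-Levinson gives phi_{kk} iteratively:
  phi_{11} = rho(1)
  phi_{kk} = [rho(k) - sum_{j=1..k-1} phi_{k-1,j} rho(k-j)]
            / [1 - sum_{j=1..k-1} phi_{k-1,j} rho(j)],
  phi_{k,j} = phi_{k-1,j} - phi_{kk} phi_{k-1,k-j},  j = 1..k-1.
Step k = 1:
  phi_11 = rho(1) = -0.3563.
Step k = 2:
  phi_22 = [rho(2) - phi_11 rho(1)] / [1 - phi_11 rho(1)] = [-0.0145 - (-0.3563)(-0.3563)] / [1 - (-0.3563)(-0.3563)]
         = -0.14144969 / 0.87305031 = -0.162.
Therefore phi_{22} = -0.1620.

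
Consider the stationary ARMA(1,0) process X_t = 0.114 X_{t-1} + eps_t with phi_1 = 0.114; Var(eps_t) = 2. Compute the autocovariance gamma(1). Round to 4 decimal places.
\gamma(1) = 0.2310

Multiply the model equation by X_{t-k} and take expectations. With theta_0 = psi_0 = 1 and psi_j the MA(infinity) weights, this gives
  gamma(k) - sum_i phi_i gamma(k-i) = c_k,
  c_k = sigma^2 * sum_{j=k..q} theta_j psi_{j-k}   (c_k = 0 for k > q),
using gamma(-m) = gamma(m).
Pure AR (q = 0): c_0 = sigma^2 = 2, c_k = 0 for k >= 1.
Equations for k = 0 and k = 1 (AR order 1):
  gamma(0) = phi_1 gamma(1) + c_0
  gamma(1) = phi_1 gamma(0) + c_1
Substituting the second into the first: gamma(0) (1 - phi_1^2) = c_0 + phi_1 c_1, so
  gamma(0) = c_0 / (1 - phi_1^2) = 2 / (1 - (0.114)^2) = 2 / 0.987004 = 2.026334.
  gamma(1) = phi_1 gamma(0) = (0.114)(2.026334) = 0.231002.
Therefore gamma(1) = 0.2310 (to 4 decimal places).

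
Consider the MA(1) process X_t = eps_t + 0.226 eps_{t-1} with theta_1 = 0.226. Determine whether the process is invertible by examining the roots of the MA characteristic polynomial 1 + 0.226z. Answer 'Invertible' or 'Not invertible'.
\text{Invertible}

The MA(q) characteristic polynomial is P(z) = 1 + 0.226z.
Invertibility requires all roots to lie outside the unit circle, i.e. |z| > 1 for every root.
This is linear in z: 1 + (0.226) z = 0  =>  z = -1/(0.226) = -4.424779,  |z| = 4.424779.
Moduli of all roots: 4.4248.
All moduli strictly greater than 1? Yes.
Verdict: Invertible.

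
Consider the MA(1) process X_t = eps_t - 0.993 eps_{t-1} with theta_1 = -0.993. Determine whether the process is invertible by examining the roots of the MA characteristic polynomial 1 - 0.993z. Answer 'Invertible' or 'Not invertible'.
\text{Invertible}

The MA(q) characteristic polynomial is P(z) = 1 - 0.993z.
Invertibility requires all roots to lie outside the unit circle, i.e. |z| > 1 for every root.
This is linear in z: 1 + (-0.993) z = 0  =>  z = -1/(-0.993) = 1.007049,  |z| = 1.007049.
Moduli of all roots: 1.0070.
All moduli strictly greater than 1? Yes.
Verdict: Invertible.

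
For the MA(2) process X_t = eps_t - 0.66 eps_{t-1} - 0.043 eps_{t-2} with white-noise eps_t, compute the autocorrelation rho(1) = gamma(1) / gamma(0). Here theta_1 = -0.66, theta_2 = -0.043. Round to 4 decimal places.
\rho(1) = -0.4394

For an MA(q) process with theta_0 = 1, the autocovariance is
  gamma(k) = sigma^2 * sum_{i=0..q-k} theta_i * theta_{i+k},
and rho(k) = gamma(k) / gamma(0). Sigma^2 cancels.
  numerator   = (1)*(-0.66) + (-0.66)*(-0.043) = -0.63162.
  denominator = (1)^2 + (-0.66)^2 + (-0.043)^2 = 1.437449.
  rho(1) = -0.63162 / 1.437449 = -0.4394.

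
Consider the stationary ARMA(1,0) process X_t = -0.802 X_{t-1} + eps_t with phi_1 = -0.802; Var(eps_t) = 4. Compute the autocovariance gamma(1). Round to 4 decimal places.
\gamma(1) = -8.9911

Multiply the model equation by X_{t-k} and take expectations. With theta_0 = psi_0 = 1 and psi_j the MA(infinity) weights, this gives
  gamma(k) - sum_i phi_i gamma(k-i) = c_k,
  c_k = sigma^2 * sum_{j=k..q} theta_j psi_{j-k}   (c_k = 0 for k > q),
using gamma(-m) = gamma(m).
Pure AR (q = 0): c_0 = sigma^2 = 4, c_k = 0 for k >= 1.
Equations for k = 0 and k = 1 (AR order 1):
  gamma(0) = phi_1 gamma(1) + c_0
  gamma(1) = phi_1 gamma(0) + c_1
Substituting the second into the first: gamma(0) (1 - phi_1^2) = c_0 + phi_1 c_1, so
  gamma(0) = c_0 / (1 - phi_1^2) = 4 / (1 - (-0.802)^2) = 4 / 0.356796 = 11.210888.
  gamma(1) = phi_1 gamma(0) = (-0.802)(11.210888) = -8.991132.
Therefore gamma(1) = -8.9911 (to 4 decimal places).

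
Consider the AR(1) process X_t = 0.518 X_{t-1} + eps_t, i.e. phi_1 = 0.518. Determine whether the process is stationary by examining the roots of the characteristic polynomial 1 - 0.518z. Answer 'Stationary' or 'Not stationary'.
\text{Stationary}

The AR(p) characteristic polynomial is P(z) = 1 - 0.518z.
Stationarity requires all roots to lie outside the unit circle, i.e. |z| > 1 for every root.
This is linear in z: 1 + (-0.518) z = 0  =>  z = -1/(-0.518) = 1.930502,  |z| = 1.930502.
Moduli of all roots: 1.9305.
All moduli strictly greater than 1? Yes.
Verdict: Stationary.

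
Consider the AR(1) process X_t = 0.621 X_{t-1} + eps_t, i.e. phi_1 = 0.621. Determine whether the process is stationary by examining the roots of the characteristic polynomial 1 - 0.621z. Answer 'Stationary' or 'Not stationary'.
\text{Stationary}

The AR(p) characteristic polynomial is P(z) = 1 - 0.621z.
Stationarity requires all roots to lie outside the unit circle, i.e. |z| > 1 for every root.
This is linear in z: 1 + (-0.621) z = 0  =>  z = -1/(-0.621) = 1.610306,  |z| = 1.610306.
Moduli of all roots: 1.6103.
All moduli strictly greater than 1? Yes.
Verdict: Stationary.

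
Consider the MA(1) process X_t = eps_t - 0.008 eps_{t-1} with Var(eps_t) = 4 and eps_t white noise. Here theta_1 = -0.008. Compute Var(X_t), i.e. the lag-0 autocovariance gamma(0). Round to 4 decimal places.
\gamma(0) = 4.0003

For an MA(q) process X_t = eps_t + sum_i theta_i eps_{t-i} with
Var(eps_t) = sigma^2, the variance is
  gamma(0) = sigma^2 * (1 + sum_i theta_i^2).
  sum_i theta_i^2 = (-0.008)^2 = 0.000064.
  gamma(0) = 4 * (1 + 0.000064) = 4 * 1.000064 = 4.000256, which rounds to 4.0003.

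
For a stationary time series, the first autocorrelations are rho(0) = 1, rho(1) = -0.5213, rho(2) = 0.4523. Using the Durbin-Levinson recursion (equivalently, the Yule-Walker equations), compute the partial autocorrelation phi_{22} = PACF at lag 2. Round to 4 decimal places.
\phi_{22} = 0.2479

The PACF at lag k is phi_{kk}, the last component of the solution
to the Yule-Walker system G_k phi = r_k where
  (G_k)_{ij} = rho(|i - j|), (r_k)_i = rho(i), i,j = 1..k.
Equivalently, Durbin-Levinson gives phi_{kk} iteratively:
  phi_{11} = rho(1)
  phi_{kk} = [rho(k) - sum_{j=1..k-1} phi_{k-1,j} rho(k-j)]
            / [1 - sum_{j=1..k-1} phi_{k-1,j} rho(j)],
  phi_{k,j} = phi_{k-1,j} - phi_{kk} phi_{k-1,k-j},  j = 1..k-1.
Step k = 1:
  phi_11 = rho(1) = -0.5213.
Step k = 2:
  phi_22 = [rho(2) - phi_11 rho(1)] / [1 - phi_11 rho(1)] = [0.4523 - (-0.5213)(-0.5213)] / [1 - (-0.5213)(-0.5213)]
         = 0.18054631 / 0.72824631 = 0.2479.
Therefore phi_{22} = 0.2479.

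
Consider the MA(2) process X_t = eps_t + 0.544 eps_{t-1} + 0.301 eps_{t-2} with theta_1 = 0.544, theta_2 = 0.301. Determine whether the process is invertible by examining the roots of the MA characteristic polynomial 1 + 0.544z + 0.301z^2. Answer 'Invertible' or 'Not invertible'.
\text{Invertible}

The MA(q) characteristic polynomial is P(z) = 1 + 0.544z + 0.301z^2.
Invertibility requires all roots to lie outside the unit circle, i.e. |z| > 1 for every root.
Set 1 + (0.544) z + (0.301) z^2 = 0, i.e. a z^2 + b z + c = 0 with a = 0.301, b = 0.544, c = 1.
Discriminant D = b^2 - 4ac = (0.544)^2 - 4*(0.301)*1 = 0.295936 - (1.204) = -0.908064.
D < 0, so the roots are the complex-conjugate pair z = (-b +/- i sqrt(-D)) / (2a) = -0.9037 +/- 1.5829i.
For a conjugate pair |z|^2 = z * conj(z) = (product of roots) = c/a = 1/(0.301) = 3.322259, so |z| = sqrt(3.322259) = 1.8227 for both roots.
Moduli of all roots: 1.8227, 1.8227.
All moduli strictly greater than 1? Yes.
Verdict: Invertible.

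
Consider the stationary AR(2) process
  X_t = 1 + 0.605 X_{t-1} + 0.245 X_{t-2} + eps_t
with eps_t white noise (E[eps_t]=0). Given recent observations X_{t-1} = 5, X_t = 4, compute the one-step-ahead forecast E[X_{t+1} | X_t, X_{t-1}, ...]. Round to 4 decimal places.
E[X_{t+1} \mid \mathcal F_t] = 4.6450

For an AR(p) model X_t = c + sum_i phi_i X_{t-i} + eps_t, the
one-step-ahead conditional mean is
  E[X_{t+1} | X_t, ...] = c + sum_i phi_i X_{t+1-i}.
Substitute known values:
  E[X_{t+1} | ...] = 1 + (0.605) * (4) + (0.245) * (5)
                   = 4.6450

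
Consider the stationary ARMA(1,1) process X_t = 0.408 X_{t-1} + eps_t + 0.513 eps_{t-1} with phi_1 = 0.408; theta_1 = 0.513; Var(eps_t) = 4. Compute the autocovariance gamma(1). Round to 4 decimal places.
\gamma(1) = 5.3448

Multiply the model equation by X_{t-k} and take expectations. With theta_0 = psi_0 = 1 and psi_j the MA(infinity) weights, this gives
  gamma(k) - sum_i phi_i gamma(k-i) = c_k,
  c_k = sigma^2 * sum_{j=k..q} theta_j psi_{j-k}   (c_k = 0 for k > q),
using gamma(-m) = gamma(m).
psi-weights needed (psi_j = theta_j + sum_i phi_i psi_{j-i}):
  psi_1 = theta_1 + phi_1 = 0.513 + (0.408) = 0.921
Right-hand sides:
  c_0 = sigma^2 (1 + theta_1 psi_1) = 4 * (1 + (0.513)(0.921)) = 4 * 1.472473 = 5.889892
  c_1 = sigma^2 theta_1 = 4 * (0.513) = 2.052
  c_2 = 0
Equations for k = 0 and k = 1 (AR order 1):
  gamma(0) = phi_1 gamma(1) + c_0
  gamma(1) = phi_1 gamma(0) + c_1
Substituting the second into the first: gamma(0) (1 - phi_1^2) = c_0 + phi_1 c_1, so
  gamma(0) = (c_0 + phi_1 c_1) / (1 - phi_1^2) = (5.889892 + (0.408)(2.052)) / (1 - (0.408)^2) = 6.727108 / 0.833536 = 8.070567.
  gamma(1) = phi_1 gamma(0) + c_1 = (0.408)(8.070567) + (2.052) = 5.344791.
Therefore gamma(1) = 5.3448 (to 4 decimal places).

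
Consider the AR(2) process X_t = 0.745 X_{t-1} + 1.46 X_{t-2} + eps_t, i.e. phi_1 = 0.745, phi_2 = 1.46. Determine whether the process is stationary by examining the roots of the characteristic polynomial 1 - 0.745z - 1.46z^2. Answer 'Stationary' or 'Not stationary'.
\text{Not stationary}

The AR(p) characteristic polynomial is P(z) = 1 - 0.745z - 1.46z^2.
Stationarity requires all roots to lie outside the unit circle, i.e. |z| > 1 for every root.
Set 1 + (-0.745) z + (-1.46) z^2 = 0, i.e. a z^2 + b z + c = 0 with a = -1.46, b = -0.745, c = 1.
Discriminant D = b^2 - 4ac = (-0.745)^2 - 4*(-1.46)*1 = 0.555025 - (-5.84) = 6.395025.
D >= 0, so the roots are real: z = (-b +/- sqrt(D)) / (2a) = (0.745 +/- 2.528839) / (-2.92).
  z_1 = (0.745 + 2.528839) / (-2.92) = -1.1212,   |z_1| = 1.1212.
  z_2 = (0.745 - 2.528839) / (-2.92) = 0.6109,   |z_2| = 0.6109.
Moduli of all roots: 1.1212, 0.6109.
All moduli strictly greater than 1? No.
Verdict: Not stationary.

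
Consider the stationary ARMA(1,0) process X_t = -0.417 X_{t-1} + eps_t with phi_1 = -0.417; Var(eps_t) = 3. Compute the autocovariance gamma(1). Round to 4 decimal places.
\gamma(1) = -1.5143

Multiply the model equation by X_{t-k} and take expectations. With theta_0 = psi_0 = 1 and psi_j the MA(infinity) weights, this gives
  gamma(k) - sum_i phi_i gamma(k-i) = c_k,
  c_k = sigma^2 * sum_{j=k..q} theta_j psi_{j-k}   (c_k = 0 for k > q),
using gamma(-m) = gamma(m).
Pure AR (q = 0): c_0 = sigma^2 = 3, c_k = 0 for k >= 1.
Equations for k = 0 and k = 1 (AR order 1):
  gamma(0) = phi_1 gamma(1) + c_0
  gamma(1) = phi_1 gamma(0) + c_1
Substituting the second into the first: gamma(0) (1 - phi_1^2) = c_0 + phi_1 c_1, so
  gamma(0) = c_0 / (1 - phi_1^2) = 3 / (1 - (-0.417)^2) = 3 / 0.826111 = 3.631473.
  gamma(1) = phi_1 gamma(0) = (-0.417)(3.631473) = -1.514324.
Therefore gamma(1) = -1.5143 (to 4 decimal places).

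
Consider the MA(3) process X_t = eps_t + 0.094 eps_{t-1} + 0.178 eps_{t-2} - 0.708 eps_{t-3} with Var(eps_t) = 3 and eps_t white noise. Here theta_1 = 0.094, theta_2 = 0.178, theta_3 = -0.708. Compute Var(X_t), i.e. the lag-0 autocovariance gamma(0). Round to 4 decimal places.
\gamma(0) = 4.6254

For an MA(q) process X_t = eps_t + sum_i theta_i eps_{t-i} with
Var(eps_t) = sigma^2, the variance is
  gamma(0) = sigma^2 * (1 + sum_i theta_i^2).
  sum_i theta_i^2 = (0.094)^2 + (0.178)^2 + (-0.708)^2 = 0.008836 + 0.031684 + 0.501264 = 0.541784.
  gamma(0) = 3 * (1 + 0.541784) = 3 * 1.541784 = 4.625352, which rounds to 4.6254.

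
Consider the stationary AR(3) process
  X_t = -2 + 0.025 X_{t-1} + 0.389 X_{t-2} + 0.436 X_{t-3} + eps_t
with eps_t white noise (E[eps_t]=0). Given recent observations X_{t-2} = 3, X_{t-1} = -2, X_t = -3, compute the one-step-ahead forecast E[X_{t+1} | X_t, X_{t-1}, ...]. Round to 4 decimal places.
E[X_{t+1} \mid \mathcal F_t] = -1.5450

For an AR(p) model X_t = c + sum_i phi_i X_{t-i} + eps_t, the
one-step-ahead conditional mean is
  E[X_{t+1} | X_t, ...] = c + sum_i phi_i X_{t+1-i}.
Substitute known values:
  E[X_{t+1} | ...] = -2 + (0.025) * (-3) + (0.389) * (-2) + (0.436) * (3)
                   = -1.5450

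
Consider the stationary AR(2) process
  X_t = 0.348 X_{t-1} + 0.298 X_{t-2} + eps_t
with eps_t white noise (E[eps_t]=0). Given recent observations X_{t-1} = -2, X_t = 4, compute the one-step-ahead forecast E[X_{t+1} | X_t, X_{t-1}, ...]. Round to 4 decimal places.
E[X_{t+1} \mid \mathcal F_t] = 0.7960

For an AR(p) model X_t = c + sum_i phi_i X_{t-i} + eps_t, the
one-step-ahead conditional mean is
  E[X_{t+1} | X_t, ...] = c + sum_i phi_i X_{t+1-i}.
Substitute known values:
  E[X_{t+1} | ...] = (0.348) * (4) + (0.298) * (-2)
                   = 0.7960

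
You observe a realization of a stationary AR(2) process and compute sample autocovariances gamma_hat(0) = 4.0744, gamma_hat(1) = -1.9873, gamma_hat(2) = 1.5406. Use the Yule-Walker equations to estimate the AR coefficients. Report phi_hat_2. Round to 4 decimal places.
\hat\phi_{2} = 0.1840

The Yule-Walker equations for an AR(p) process read, in matrix form,
  Gamma_p phi = r_p,   with   (Gamma_p)_{ij} = gamma(|i - j|),
                       (r_p)_i = gamma(i),   i,j = 1..p.
Substitute the sample gammas (Toeplitz matrix and right-hand side of size 2):
  Gamma_p = [[4.0744, -1.9873], [-1.9873, 4.0744]]
  r_p     = [-1.9873, 1.5406]
Written out:
  4.0744 phi_1 - 1.9873 phi_2 = -1.9873
  -1.9873 phi_1 + 4.0744 phi_2 = 1.5406
Solve by Cramer's rule:
  det = gamma(0)^2 - gamma(1)^2 = (4.0744)^2 - (-1.9873)^2 = 16.60073536 - 3.94936129 = 12.65137407
  phi_hat_1 = [gamma(1) gamma(0) - gamma(1) gamma(2)] / det = [(-1.9873)(4.0744) - (-1.9873)(1.5406)] / 12.65137407 = -5.03542074 / 12.65137407 = -0.398
  phi_hat_2 = [gamma(0) gamma(2) - gamma(1)^2] / det = [(4.0744)(1.5406) - (-1.9873)^2] / 12.65137407 = 2.32765935 / 12.65137407 = 0.184
So phi_hat = [-0.3980, 0.1840].
Therefore phi_hat_2 = 0.1840.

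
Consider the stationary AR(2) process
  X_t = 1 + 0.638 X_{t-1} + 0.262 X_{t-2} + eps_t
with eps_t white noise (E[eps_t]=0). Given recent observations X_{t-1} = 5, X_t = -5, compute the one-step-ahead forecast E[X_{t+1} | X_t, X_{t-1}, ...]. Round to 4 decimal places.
E[X_{t+1} \mid \mathcal F_t] = -0.8800

For an AR(p) model X_t = c + sum_i phi_i X_{t-i} + eps_t, the
one-step-ahead conditional mean is
  E[X_{t+1} | X_t, ...] = c + sum_i phi_i X_{t+1-i}.
Substitute known values:
  E[X_{t+1} | ...] = 1 + (0.638) * (-5) + (0.262) * (5)
                   = -0.8800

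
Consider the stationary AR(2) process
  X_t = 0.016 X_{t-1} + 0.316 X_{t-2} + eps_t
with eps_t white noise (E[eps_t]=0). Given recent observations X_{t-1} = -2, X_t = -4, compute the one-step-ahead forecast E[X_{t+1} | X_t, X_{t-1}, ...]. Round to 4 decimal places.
E[X_{t+1} \mid \mathcal F_t] = -0.6960

For an AR(p) model X_t = c + sum_i phi_i X_{t-i} + eps_t, the
one-step-ahead conditional mean is
  E[X_{t+1} | X_t, ...] = c + sum_i phi_i X_{t+1-i}.
Substitute known values:
  E[X_{t+1} | ...] = (0.016) * (-4) + (0.316) * (-2)
                   = -0.6960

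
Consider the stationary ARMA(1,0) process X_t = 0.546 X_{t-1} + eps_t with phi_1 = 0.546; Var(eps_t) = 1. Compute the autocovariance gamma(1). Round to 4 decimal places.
\gamma(1) = 0.7779

Multiply the model equation by X_{t-k} and take expectations. With theta_0 = psi_0 = 1 and psi_j the MA(infinity) weights, this gives
  gamma(k) - sum_i phi_i gamma(k-i) = c_k,
  c_k = sigma^2 * sum_{j=k..q} theta_j psi_{j-k}   (c_k = 0 for k > q),
using gamma(-m) = gamma(m).
Pure AR (q = 0): c_0 = sigma^2 = 1, c_k = 0 for k >= 1.
Equations for k = 0 and k = 1 (AR order 1):
  gamma(0) = phi_1 gamma(1) + c_0
  gamma(1) = phi_1 gamma(0) + c_1
Substituting the second into the first: gamma(0) (1 - phi_1^2) = c_0 + phi_1 c_1, so
  gamma(0) = c_0 / (1 - phi_1^2) = 1 / (1 - (0.546)^2) = 1 / 0.701884 = 1.424737.
  gamma(1) = phi_1 gamma(0) = (0.546)(1.424737) = 0.777906.
Therefore gamma(1) = 0.7779 (to 4 decimal places).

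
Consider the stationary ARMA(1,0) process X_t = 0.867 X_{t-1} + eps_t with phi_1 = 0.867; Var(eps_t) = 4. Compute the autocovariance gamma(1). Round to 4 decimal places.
\gamma(1) = 13.9664

Multiply the model equation by X_{t-k} and take expectations. With theta_0 = psi_0 = 1 and psi_j the MA(infinity) weights, this gives
  gamma(k) - sum_i phi_i gamma(k-i) = c_k,
  c_k = sigma^2 * sum_{j=k..q} theta_j psi_{j-k}   (c_k = 0 for k > q),
using gamma(-m) = gamma(m).
Pure AR (q = 0): c_0 = sigma^2 = 4, c_k = 0 for k >= 1.
Equations for k = 0 and k = 1 (AR order 1):
  gamma(0) = phi_1 gamma(1) + c_0
  gamma(1) = phi_1 gamma(0) + c_1
Substituting the second into the first: gamma(0) (1 - phi_1^2) = c_0 + phi_1 c_1, so
  gamma(0) = c_0 / (1 - phi_1^2) = 4 / (1 - (0.867)^2) = 4 / 0.248311 = 16.108831.
  gamma(1) = phi_1 gamma(0) = (0.867)(16.108831) = 13.966357.
Therefore gamma(1) = 13.9664 (to 4 decimal places).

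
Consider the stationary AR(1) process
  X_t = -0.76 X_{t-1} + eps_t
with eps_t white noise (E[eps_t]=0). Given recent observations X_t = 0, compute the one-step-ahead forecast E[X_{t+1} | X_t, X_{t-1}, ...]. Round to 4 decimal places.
E[X_{t+1} \mid \mathcal F_t] = 0.0000

For an AR(p) model X_t = c + sum_i phi_i X_{t-i} + eps_t, the
one-step-ahead conditional mean is
  E[X_{t+1} | X_t, ...] = c + sum_i phi_i X_{t+1-i}.
Substitute known values:
  E[X_{t+1} | ...] = (-0.76) * (0)
                   = 0.0000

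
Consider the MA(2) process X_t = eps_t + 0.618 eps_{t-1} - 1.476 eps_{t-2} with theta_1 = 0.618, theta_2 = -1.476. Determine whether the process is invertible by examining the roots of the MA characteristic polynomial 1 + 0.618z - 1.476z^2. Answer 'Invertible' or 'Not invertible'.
\text{Not invertible}

The MA(q) characteristic polynomial is P(z) = 1 + 0.618z - 1.476z^2.
Invertibility requires all roots to lie outside the unit circle, i.e. |z| > 1 for every root.
Set 1 + (0.618) z + (-1.476) z^2 = 0, i.e. a z^2 + b z + c = 0 with a = -1.476, b = 0.618, c = 1.
Discriminant D = b^2 - 4ac = (0.618)^2 - 4*(-1.476)*1 = 0.381924 - (-5.904) = 6.285924.
D >= 0, so the roots are real: z = (-b +/- sqrt(D)) / (2a) = (-0.618 +/- 2.507175) / (-2.952).
  z_1 = (-0.618 + 2.507175) / (-2.952) = -0.64,   |z_1| = 0.64.
  z_2 = (-0.618 - 2.507175) / (-2.952) = 1.0587,   |z_2| = 1.0587.
Moduli of all roots: 0.6400, 1.0587.
All moduli strictly greater than 1? No.
Verdict: Not invertible.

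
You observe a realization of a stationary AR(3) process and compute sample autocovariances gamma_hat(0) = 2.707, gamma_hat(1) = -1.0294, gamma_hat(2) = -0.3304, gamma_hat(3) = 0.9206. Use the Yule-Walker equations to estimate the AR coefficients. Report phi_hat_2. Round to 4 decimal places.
\hat\phi_{2} = -0.2080

The Yule-Walker equations for an AR(p) process read, in matrix form,
  Gamma_p phi = r_p,   with   (Gamma_p)_{ij} = gamma(|i - j|),
                       (r_p)_i = gamma(i),   i,j = 1..p.
Substitute the sample gammas (Toeplitz matrix and right-hand side of size 3):
  Gamma_p = [[2.707, -1.0294, -0.3304], [-1.0294, 2.707, -1.0294], [-0.3304, -1.0294, 2.707]]
  r_p     = [-1.0294, -0.3304, 0.9206]
Written out (R1..R3):
  (R1) 2.707 phi_1 - 1.0294 phi_2 - 0.3304 phi_3 = -1.0294
  (R2) -1.0294 phi_1 + 2.707 phi_2 - 1.0294 phi_3 = -0.3304
  (R3) -0.3304 phi_1 - 1.0294 phi_2 + 2.707 phi_3 = 0.9206
Gaussian elimination:
  R2 <- R2 - (-1.0294/2.707) R1 = R2 - (-0.380273) R1:  2.315547 phi_2 - 1.155042 phi_3 = -0.721853
  R3 <- R3 - (-0.3304/2.707) R1 = R3 - (-0.122054) R1:  -1.155042 phi_2 + 2.666673 phi_3 = 0.794958
  R3 <- R3 - (-1.155042/2.315547) R2 = R3 - (-0.498821) R2:  2.090514 phi_3 = 0.434882
Back-substitution:
  phi_hat_3 = 0.434882 / 2.090514 = 0.208026
  phi_hat_2 = (-0.721853 - (-1.155042)(0.208026)) / 2.315547 = -0.207974
  phi_hat_1 = (-1.0294 - (-1.0294)(-0.207974) - (-0.3304)(0.208026)) / 2.707 = -0.43397
So phi_hat = [-0.4340, -0.2080, 0.2080].
Therefore phi_hat_2 = -0.2080.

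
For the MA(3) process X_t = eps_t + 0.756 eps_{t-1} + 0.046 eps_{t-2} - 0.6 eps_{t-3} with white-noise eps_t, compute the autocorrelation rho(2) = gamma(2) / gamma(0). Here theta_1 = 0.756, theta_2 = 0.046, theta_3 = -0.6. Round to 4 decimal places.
\rho(2) = -0.2108

For an MA(q) process with theta_0 = 1, the autocovariance is
  gamma(k) = sigma^2 * sum_{i=0..q-k} theta_i * theta_{i+k},
and rho(k) = gamma(k) / gamma(0). Sigma^2 cancels.
  numerator   = (1)*(0.046) + (0.756)*(-0.6) = -0.4076.
  denominator = (1)^2 + (0.756)^2 + (0.046)^2 + (-0.6)^2 = 1.933652.
  rho(2) = -0.4076 / 1.933652 = -0.2108.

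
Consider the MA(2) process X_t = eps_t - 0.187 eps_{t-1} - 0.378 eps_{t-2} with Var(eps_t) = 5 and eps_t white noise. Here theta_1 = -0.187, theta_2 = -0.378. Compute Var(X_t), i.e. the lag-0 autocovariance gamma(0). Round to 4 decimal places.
\gamma(0) = 5.8893

For an MA(q) process X_t = eps_t + sum_i theta_i eps_{t-i} with
Var(eps_t) = sigma^2, the variance is
  gamma(0) = sigma^2 * (1 + sum_i theta_i^2).
  sum_i theta_i^2 = (-0.187)^2 + (-0.378)^2 = 0.034969 + 0.142884 = 0.177853.
  gamma(0) = 5 * (1 + 0.177853) = 5 * 1.177853 = 5.889265, which rounds to 5.8893.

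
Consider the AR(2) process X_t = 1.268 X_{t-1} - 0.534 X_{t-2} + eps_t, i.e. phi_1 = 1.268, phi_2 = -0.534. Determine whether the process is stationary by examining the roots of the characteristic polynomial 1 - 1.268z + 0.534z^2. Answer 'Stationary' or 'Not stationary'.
\text{Stationary}

The AR(p) characteristic polynomial is P(z) = 1 - 1.268z + 0.534z^2.
Stationarity requires all roots to lie outside the unit circle, i.e. |z| > 1 for every root.
Set 1 + (-1.268) z + (0.534) z^2 = 0, i.e. a z^2 + b z + c = 0 with a = 0.534, b = -1.268, c = 1.
Discriminant D = b^2 - 4ac = (-1.268)^2 - 4*(0.534)*1 = 1.607824 - (2.136) = -0.528176.
D < 0, so the roots are the complex-conjugate pair z = (-b +/- i sqrt(-D)) / (2a) = 1.1873 +/- 0.6805i.
For a conjugate pair |z|^2 = z * conj(z) = (product of roots) = c/a = 1/(0.534) = 1.872659, so |z| = sqrt(1.872659) = 1.3685 for both roots.
Moduli of all roots: 1.3685, 1.3685.
All moduli strictly greater than 1? Yes.
Verdict: Stationary.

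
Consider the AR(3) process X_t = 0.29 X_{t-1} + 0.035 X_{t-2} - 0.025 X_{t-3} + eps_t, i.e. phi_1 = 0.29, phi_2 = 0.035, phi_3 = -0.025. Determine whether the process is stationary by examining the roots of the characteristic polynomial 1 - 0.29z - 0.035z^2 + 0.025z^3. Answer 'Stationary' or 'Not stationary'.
\text{Stationary}

The AR(p) characteristic polynomial is P(z) = 1 - 0.29z - 0.035z^2 + 0.025z^3.
Stationarity requires all roots to lie outside the unit circle, i.e. |z| > 1 for every root.
Degree 3: look for a simple real root z0 first, then factor out (1 - z/z0) and solve the remaining quadratic.
Testing z0 = -4: P(-4) = 1 + (-0.29)(-4) + (-0.035)(-4)^2 + (0.025)(-4)^3
  = 1 + (1.16) + (-0.56) + (-1.6) = 0.  So z_0 = -4 is a root, |z_0| = 4.
Divide out the factor (1 + 0.25 z) = (1 - z/z0) (since 1/z0 = -0.25):
  P(z) = (1 + 0.25 z)(1 + (-0.54) z + (0.1) z^2)
  [check: z-coef -0.54 - (-0.25) = -0.29; z^2-coef 0.1 - (-0.25)(-0.54) = -0.035; z^3-coef -(-0.25)(0.1) = 0.025.]
Remaining roots from the quadratic factor 1 + (-0.54) z + (0.1) z^2:
  Set 1 + (-0.54) z + (0.1) z^2 = 0, i.e. a z^2 + b z + c = 0 with a = 0.1, b = -0.54, c = 1.
  Discriminant D = b^2 - 4ac = (-0.54)^2 - 4*(0.1)*1 = 0.2916 - (0.4) = -0.1084.
  D < 0, so the roots are the complex-conjugate pair z = (-b +/- i sqrt(-D)) / (2a) = 2.7 +/- 1.6462i.
  For a conjugate pair |z|^2 = z * conj(z) = (product of roots) = c/a = 1/(0.1) = 10, so |z| = sqrt(10) = 3.1623 for both roots.
Moduli of all roots: 4.0000, 3.1623, 3.1623.
All moduli strictly greater than 1? Yes.
Verdict: Stationary.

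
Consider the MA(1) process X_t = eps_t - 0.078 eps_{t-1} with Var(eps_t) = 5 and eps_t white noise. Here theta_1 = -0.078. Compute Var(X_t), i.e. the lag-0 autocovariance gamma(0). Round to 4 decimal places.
\gamma(0) = 5.0304

For an MA(q) process X_t = eps_t + sum_i theta_i eps_{t-i} with
Var(eps_t) = sigma^2, the variance is
  gamma(0) = sigma^2 * (1 + sum_i theta_i^2).
  sum_i theta_i^2 = (-0.078)^2 = 0.006084.
  gamma(0) = 5 * (1 + 0.006084) = 5 * 1.006084 = 5.03042, which rounds to 5.0304.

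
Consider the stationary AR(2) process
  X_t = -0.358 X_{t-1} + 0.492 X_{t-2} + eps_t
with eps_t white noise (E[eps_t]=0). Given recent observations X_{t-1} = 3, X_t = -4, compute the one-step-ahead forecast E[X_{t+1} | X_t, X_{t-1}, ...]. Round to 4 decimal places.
E[X_{t+1} \mid \mathcal F_t] = 2.9080

For an AR(p) model X_t = c + sum_i phi_i X_{t-i} + eps_t, the
one-step-ahead conditional mean is
  E[X_{t+1} | X_t, ...] = c + sum_i phi_i X_{t+1-i}.
Substitute known values:
  E[X_{t+1} | ...] = (-0.358) * (-4) + (0.492) * (3)
                   = 2.9080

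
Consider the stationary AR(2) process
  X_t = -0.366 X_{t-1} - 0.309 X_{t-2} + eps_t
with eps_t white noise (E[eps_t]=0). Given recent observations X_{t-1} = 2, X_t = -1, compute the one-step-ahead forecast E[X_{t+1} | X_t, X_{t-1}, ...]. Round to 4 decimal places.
E[X_{t+1} \mid \mathcal F_t] = -0.2520

For an AR(p) model X_t = c + sum_i phi_i X_{t-i} + eps_t, the
one-step-ahead conditional mean is
  E[X_{t+1} | X_t, ...] = c + sum_i phi_i X_{t+1-i}.
Substitute known values:
  E[X_{t+1} | ...] = (-0.366) * (-1) + (-0.309) * (2)
                   = -0.2520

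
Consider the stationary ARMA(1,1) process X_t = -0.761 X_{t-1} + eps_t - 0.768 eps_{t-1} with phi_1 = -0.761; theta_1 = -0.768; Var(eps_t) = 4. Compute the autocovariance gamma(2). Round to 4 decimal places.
\gamma(2) = 17.5216

Multiply the model equation by X_{t-k} and take expectations. With theta_0 = psi_0 = 1 and psi_j the MA(infinity) weights, this gives
  gamma(k) - sum_i phi_i gamma(k-i) = c_k,
  c_k = sigma^2 * sum_{j=k..q} theta_j psi_{j-k}   (c_k = 0 for k > q),
using gamma(-m) = gamma(m).
psi-weights needed (psi_j = theta_j + sum_i phi_i psi_{j-i}):
  psi_1 = theta_1 + phi_1 = -0.768 + (-0.761) = -1.529
Right-hand sides:
  c_0 = sigma^2 (1 + theta_1 psi_1) = 4 * (1 + (-0.768)(-1.529)) = 4 * 2.174272 = 8.697088
  c_1 = sigma^2 theta_1 = 4 * (-0.768) = -3.072
  c_2 = 0
Equations for k = 0 and k = 1 (AR order 1):
  gamma(0) = phi_1 gamma(1) + c_0
  gamma(1) = phi_1 gamma(0) + c_1
Substituting the second into the first: gamma(0) (1 - phi_1^2) = c_0 + phi_1 c_1, so
  gamma(0) = (c_0 + phi_1 c_1) / (1 - phi_1^2) = (8.697088 + (-0.761)(-3.072)) / (1 - (-0.761)^2) = 11.03488 / 0.420879 = 26.218652.
  gamma(1) = phi_1 gamma(0) + c_1 = (-0.761)(26.218652) + (-3.072) = -23.024394.
For k = 2 (> q): gamma(2) = phi_1 gamma(1) = (-0.761)(-23.024394) = 17.521564.
Therefore gamma(2) = 17.5216 (to 4 decimal places).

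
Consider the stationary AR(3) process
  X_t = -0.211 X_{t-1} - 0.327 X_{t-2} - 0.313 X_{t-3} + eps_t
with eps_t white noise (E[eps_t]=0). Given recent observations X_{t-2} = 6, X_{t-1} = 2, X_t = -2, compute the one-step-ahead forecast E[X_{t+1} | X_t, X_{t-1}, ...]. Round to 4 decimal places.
E[X_{t+1} \mid \mathcal F_t] = -2.1100

For an AR(p) model X_t = c + sum_i phi_i X_{t-i} + eps_t, the
one-step-ahead conditional mean is
  E[X_{t+1} | X_t, ...] = c + sum_i phi_i X_{t+1-i}.
Substitute known values:
  E[X_{t+1} | ...] = (-0.211) * (-2) + (-0.327) * (2) + (-0.313) * (6)
                   = -2.1100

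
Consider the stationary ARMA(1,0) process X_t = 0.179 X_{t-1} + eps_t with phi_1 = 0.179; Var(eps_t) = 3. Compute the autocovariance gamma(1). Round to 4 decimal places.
\gamma(1) = 0.5548

Multiply the model equation by X_{t-k} and take expectations. With theta_0 = psi_0 = 1 and psi_j the MA(infinity) weights, this gives
  gamma(k) - sum_i phi_i gamma(k-i) = c_k,
  c_k = sigma^2 * sum_{j=k..q} theta_j psi_{j-k}   (c_k = 0 for k > q),
using gamma(-m) = gamma(m).
Pure AR (q = 0): c_0 = sigma^2 = 3, c_k = 0 for k >= 1.
Equations for k = 0 and k = 1 (AR order 1):
  gamma(0) = phi_1 gamma(1) + c_0
  gamma(1) = phi_1 gamma(0) + c_1
Substituting the second into the first: gamma(0) (1 - phi_1^2) = c_0 + phi_1 c_1, so
  gamma(0) = c_0 / (1 - phi_1^2) = 3 / (1 - (0.179)^2) = 3 / 0.967959 = 3.099305.
  gamma(1) = phi_1 gamma(0) = (0.179)(3.099305) = 0.554776.
Therefore gamma(1) = 0.5548 (to 4 decimal places).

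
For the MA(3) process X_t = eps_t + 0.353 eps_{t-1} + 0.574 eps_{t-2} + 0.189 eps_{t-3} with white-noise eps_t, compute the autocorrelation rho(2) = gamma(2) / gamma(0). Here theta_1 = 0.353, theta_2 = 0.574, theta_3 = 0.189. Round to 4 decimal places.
\rho(2) = 0.4301

For an MA(q) process with theta_0 = 1, the autocovariance is
  gamma(k) = sigma^2 * sum_{i=0..q-k} theta_i * theta_{i+k},
and rho(k) = gamma(k) / gamma(0). Sigma^2 cancels.
  numerator   = (1)*(0.574) + (0.353)*(0.189) = 0.640717.
  denominator = (1)^2 + (0.353)^2 + (0.574)^2 + (0.189)^2 = 1.489806.
  rho(2) = 0.640717 / 1.489806 = 0.4301.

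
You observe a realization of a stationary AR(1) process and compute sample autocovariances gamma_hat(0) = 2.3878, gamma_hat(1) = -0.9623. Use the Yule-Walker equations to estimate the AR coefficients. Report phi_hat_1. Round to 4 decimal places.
\hat\phi_{1} = -0.4030

The Yule-Walker equations for an AR(p) process read, in matrix form,
  Gamma_p phi = r_p,   with   (Gamma_p)_{ij} = gamma(|i - j|),
                       (r_p)_i = gamma(i),   i,j = 1..p.
Substitute the sample gammas (Toeplitz matrix and right-hand side of size 1):
  Gamma_p = [[2.3878]]
  r_p     = [-0.9623]
With p = 1 this is the single equation gamma(0) phi_1 = gamma(1):
  phi_hat_1 = gamma(1) / gamma(0) = -0.9623 / 2.3878 = -0.4030.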